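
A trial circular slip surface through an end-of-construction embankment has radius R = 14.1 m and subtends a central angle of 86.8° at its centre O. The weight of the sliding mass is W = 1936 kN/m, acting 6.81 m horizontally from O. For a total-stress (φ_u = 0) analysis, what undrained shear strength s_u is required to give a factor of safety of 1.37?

s_u = 60.0 kPa

FS = s_u·L_a·R / (W·d), so s_u = FS·W·d / (L_a·R).
Arc length L_a = R·θ = 14.1·(86.8°·π/180) = 14.1·1.5149 = 21.36 m
s_u = 1.37·1936·6.81 / (21.36·14.1) = 18062.3 / 301.19 = 59.97 kPa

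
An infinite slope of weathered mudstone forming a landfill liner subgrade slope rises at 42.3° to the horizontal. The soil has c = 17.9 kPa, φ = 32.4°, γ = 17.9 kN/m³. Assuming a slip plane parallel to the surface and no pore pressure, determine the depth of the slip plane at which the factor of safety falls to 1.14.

Setting FS = 1.14 in FS = [c + γz cos²β tanφ] / [γz sinβ cosβ] and solving for z:
z = c / [γ cosβ (FS·sinβ − cosβ·tanφ)]
  = 17.9 / [17.9·cos42.3°·(1.14·sin42.3° − cos42.3°·tan32.4°)]
  = 17.9 / [17.9·0.7396·(1.14·0.6730 − 0.7396·0.6346)]
  = 17.9 / 3.9434 = 4.539 m

z = 4.54 m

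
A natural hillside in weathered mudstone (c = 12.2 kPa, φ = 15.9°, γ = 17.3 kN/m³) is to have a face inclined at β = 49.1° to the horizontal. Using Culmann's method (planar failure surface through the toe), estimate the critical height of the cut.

Culmann's analysis gives the critical failure plane at α_cr = (β + φ)/2 = (49.1 + 15.9)/2 = 32.5°, and the critical height
H_c = (4c/γ) · sinβ cosφ / [1 − cos(β − φ)]
    = (4·12.2/17.3) · sin49.1°·cos15.9° / [1 − cos(33.2°)]
    = 2.821 · 0.7559·0.9617 / [1 − 0.8368]
    = 2.821 · 0.7269 / 0.1632
    = 12.56 m

H_c = 12.56 m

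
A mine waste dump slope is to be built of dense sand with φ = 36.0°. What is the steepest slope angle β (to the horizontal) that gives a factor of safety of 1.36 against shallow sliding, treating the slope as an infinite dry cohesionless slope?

For an infinite dry cohesionless slope FS = tanφ/tanβ, so tanβ = tanφ / FS.
tanβ = tan36.0° / 1.36 = 0.7265 / 1.36 = 0.5342
β = arctan(0.5342) = 28.11°

β = 28.1°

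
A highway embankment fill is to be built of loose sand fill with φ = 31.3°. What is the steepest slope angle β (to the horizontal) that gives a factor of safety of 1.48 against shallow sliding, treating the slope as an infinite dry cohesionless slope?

β = 22.3°

For an infinite dry cohesionless slope FS = tanφ/tanβ, so tanβ = tanφ / FS.
tanβ = tan31.3° / 1.48 = 0.6080 / 1.48 = 0.4108
β = arctan(0.4108) = 22.33°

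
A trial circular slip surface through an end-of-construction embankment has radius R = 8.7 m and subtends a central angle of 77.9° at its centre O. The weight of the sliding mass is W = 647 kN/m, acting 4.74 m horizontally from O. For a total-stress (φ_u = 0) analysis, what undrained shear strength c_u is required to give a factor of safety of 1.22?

c_u = 36.4 kPa

FS = c_u·L_a·R / (W·d), so c_u = FS·W·d / (L_a·R).
Arc length L_a = R·θ = 8.7·(77.9°·π/180) = 8.7·1.3596 = 11.83 m
c_u = 1.22·647·4.74 / (11.83·8.7) = 3741.5 / 102.91 = 36.36 kPa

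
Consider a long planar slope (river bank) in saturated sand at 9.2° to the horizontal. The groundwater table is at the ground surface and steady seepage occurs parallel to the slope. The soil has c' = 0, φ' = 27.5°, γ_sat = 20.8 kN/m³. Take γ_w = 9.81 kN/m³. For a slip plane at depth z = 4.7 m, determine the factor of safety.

With seepage parallel to the slope and the water table at the surface, the effective normal stress on the slip plane uses the buoyant unit weight γ' = γ_sat − γ_w while the driving shear stress uses γ_sat:
FS = [c' + γ' z cos²β tanφ'] / [γ_sat z sinβ cosβ]
(For c' = 0 this reduces to FS = (γ'/γ_sat)·tanφ'/tanβ.)
γ' = 20.8 − 9.81 = 10.99 kN/m³
Numerator = 0.0 + 10.99·4.7·cos²9.2°·tan27.5° = 0.0 + 10.99·4.7·0.9744·0.5206 = 26.202 kPa
Denominator = 20.8·4.7·sin9.2°·cos9.2° = 20.8·4.7·0.1599·0.9871 = 15.429 kPa
FS = 26.202 / 15.429 = 1.698

FS = 1.70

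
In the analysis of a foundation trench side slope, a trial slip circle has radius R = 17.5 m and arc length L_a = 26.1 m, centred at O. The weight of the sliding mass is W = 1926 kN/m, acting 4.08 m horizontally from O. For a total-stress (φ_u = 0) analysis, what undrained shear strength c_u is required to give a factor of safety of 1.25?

c_u = 21.5 kPa

FS = c_u·L_a·R / (W·d), so c_u = FS·W·d / (L_a·R).
c_u = 1.25·1926·4.08 / (26.10·17.5) = 9822.6 / 456.75 = 21.51 kPa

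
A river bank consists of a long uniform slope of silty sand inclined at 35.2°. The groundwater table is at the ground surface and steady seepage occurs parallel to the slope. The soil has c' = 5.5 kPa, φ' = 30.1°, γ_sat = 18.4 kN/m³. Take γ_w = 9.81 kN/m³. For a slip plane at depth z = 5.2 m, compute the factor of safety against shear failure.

FS = 0.51

With seepage parallel to the slope and the water table at the surface, the effective normal stress on the slip plane uses the buoyant unit weight γ' = γ_sat − γ_w while the driving shear stress uses γ_sat:
FS = [c' + γ' z cos²β tanφ'] / [γ_sat z sinβ cosβ]
γ' = 18.4 − 9.81 = 8.59 kN/m³
Numerator = 5.5 + 8.59·5.2·cos²35.2°·tan30.1° = 5.5 + 8.59·5.2·0.6677·0.5797 = 22.790 kPa
Denominator = 18.4·5.2·sin35.2°·cos35.2° = 18.4·5.2·0.5764·0.8171 = 45.068 kPa
FS = 22.790 / 45.068 = 0.506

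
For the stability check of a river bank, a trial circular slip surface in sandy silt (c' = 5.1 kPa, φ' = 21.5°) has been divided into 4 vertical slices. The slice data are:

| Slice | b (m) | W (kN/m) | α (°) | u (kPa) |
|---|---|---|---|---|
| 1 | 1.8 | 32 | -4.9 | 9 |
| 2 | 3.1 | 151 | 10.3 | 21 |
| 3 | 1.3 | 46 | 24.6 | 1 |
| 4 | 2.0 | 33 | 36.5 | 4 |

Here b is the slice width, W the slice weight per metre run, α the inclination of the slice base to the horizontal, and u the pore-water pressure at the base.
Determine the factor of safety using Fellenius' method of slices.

FS = 1.69

Ordinary method of slices: FS = Σ[c'·Δl_i + (W_i cosα_i − u_i·Δl_i)·tanφ'] / Σ W_i sinα_i, with Δl_i = b_i / cosα_i.
Slice 1: Δl = 1.8/cos(-4.9°) = 1.807 m; N'_1 = 32·cos(-4.9°) − 9·1.807 = 15.6; c'Δl = 9.21; W sinα = -2.7
Slice 2: Δl = 3.1/cos10.3° = 3.151 m; N'_2 = 151·cos10.3° − 21·3.151 = 82.4; c'Δl = 16.07; W sinα = 27.0
Slice 3: Δl = 1.3/cos24.6° = 1.430 m; N'_3 = 46·cos24.6° − 1·1.430 = 40.4; c'Δl = 7.29; W sinα = 19.1
Slice 4: Δl = 2.0/cos36.5° = 2.488 m; N'_4 = 33·cos36.5° − 4·2.488 = 16.6; c'Δl = 12.69; W sinα = 19.6
Σc'Δl = 45.3 kN/m; ΣN' = 155.0 kN/m; ΣW sinα = 63.0 kN/m
Resisting = 45.3 + 155.0·tan21.5° = 45.3 + 61.1 = 106.3 kN/m
FS = 106.3 / 63.0 = 1.686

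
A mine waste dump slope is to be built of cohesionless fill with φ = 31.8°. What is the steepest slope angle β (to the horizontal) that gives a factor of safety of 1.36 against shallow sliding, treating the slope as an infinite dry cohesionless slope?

For an infinite dry cohesionless slope FS = tanφ/tanβ, so tanβ = tanφ / FS.
tanβ = tan31.8° / 1.36 = 0.6200 / 1.36 = 0.4559
β = arctan(0.4559) = 24.51°

β = 24.5°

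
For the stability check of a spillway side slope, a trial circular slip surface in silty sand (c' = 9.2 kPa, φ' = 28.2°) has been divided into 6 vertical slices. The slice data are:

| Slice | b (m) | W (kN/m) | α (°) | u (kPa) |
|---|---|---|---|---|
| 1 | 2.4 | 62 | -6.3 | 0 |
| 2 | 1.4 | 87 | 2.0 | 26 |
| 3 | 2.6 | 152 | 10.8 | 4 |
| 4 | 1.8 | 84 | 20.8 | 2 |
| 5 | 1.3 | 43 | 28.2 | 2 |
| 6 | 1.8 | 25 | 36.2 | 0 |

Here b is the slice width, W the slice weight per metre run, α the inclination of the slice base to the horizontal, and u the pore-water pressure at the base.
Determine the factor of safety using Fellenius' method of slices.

FS = 3.52

Ordinary method of slices: FS = Σ[c'·Δl_i + (W_i cosα_i − u_i·Δl_i)·tanφ'] / Σ W_i sinα_i, with Δl_i = b_i / cosα_i.
Slice 1: Δl = 2.4/cos(-6.3°) = 2.415 m; N'_1 = 62·cos(-6.3°) − 0·2.415 = 61.6; c'Δl = 22.21; W sinα = -6.8
Slice 2: Δl = 1.4/cos2.0° = 1.401 m; N'_2 = 87·cos2.0° − 26·1.401 = 50.5; c'Δl = 12.89; W sinα = 3.0
Slice 3: Δl = 2.6/cos10.8° = 2.647 m; N'_3 = 152·cos10.8° − 4·2.647 = 138.7; c'Δl = 24.35; W sinα = 28.5
Slice 4: Δl = 1.8/cos20.8° = 1.925 m; N'_4 = 84·cos20.8° − 2·1.925 = 74.7; c'Δl = 17.71; W sinα = 29.8
Slice 5: Δl = 1.3/cos28.2° = 1.475 m; N'_5 = 43·cos28.2° − 2·1.475 = 34.9; c'Δl = 13.57; W sinα = 20.3
Slice 6: Δl = 1.8/cos36.2° = 2.231 m; N'_6 = 25·cos36.2° − 0·2.231 = 20.2; c'Δl = 20.52; W sinα = 14.8
Σc'Δl = 111.3 kN/m; ΣN' = 380.7 kN/m; ΣW sinα = 89.6 kN/m
Resisting = 111.3 + 380.7·tan28.2° = 111.3 + 204.1 = 315.4 kN/m
FS = 315.4 / 89.6 = 3.519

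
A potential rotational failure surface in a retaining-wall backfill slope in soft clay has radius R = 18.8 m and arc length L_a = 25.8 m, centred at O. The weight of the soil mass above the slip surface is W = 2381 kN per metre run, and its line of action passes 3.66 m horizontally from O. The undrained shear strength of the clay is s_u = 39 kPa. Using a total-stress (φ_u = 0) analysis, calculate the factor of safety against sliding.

Taking moments about the centre O, the resisting moment is provided by the undrained shear strength acting along the arc:
M_R = s_u·L_a·R = 39·25.80·18.8 = 18916.6 kN·m/m
M_D = W·d = 2381·3.66 = 8714.5 kN·m/m
FS = M_R / M_D = 18916.6 / 8714.5 = 2.171

FS = 2.17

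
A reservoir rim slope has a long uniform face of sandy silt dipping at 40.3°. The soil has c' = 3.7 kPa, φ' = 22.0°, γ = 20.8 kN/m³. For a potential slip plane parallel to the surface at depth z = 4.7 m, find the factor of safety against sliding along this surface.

FS = 0.55

For an infinite slope with a slip plane parallel to the surface (no pore pressure): FS = [c' + γz cos²β tanφ'] / [γz sinβ cosβ].
γz = 20.8·4.7 = 97.76 kN/m²
Numerator = 3.7 + 97.76·cos²40.3°·tan22.0° = 3.7 + 97.76·0.5817·0.4040 = 26.674 kPa
Denominator = 97.76·sin40.3°·cos40.3° = 97.76·0.6468·0.7627 = 48.224 kPa
FS = 26.674 / 48.224 = 0.553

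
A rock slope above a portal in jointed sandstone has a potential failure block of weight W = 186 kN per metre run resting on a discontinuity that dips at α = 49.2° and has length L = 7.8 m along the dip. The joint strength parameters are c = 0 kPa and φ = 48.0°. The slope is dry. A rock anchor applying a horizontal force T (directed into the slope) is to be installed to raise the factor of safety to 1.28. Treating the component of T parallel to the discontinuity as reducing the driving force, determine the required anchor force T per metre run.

Resolving forces along and normal to the sliding plane, with the horizontal anchor force T adding T·sinα to the effective normal force and T·cosα acting up the plane against the driving force:
FS = [cL + (W cosα + T sinα) tanφ] / [W sinα − T cosα]
Without the anchor: N' = 121.5 kN/m, driving T_d = 140.8 kN/m, resisting R = 0·7.8 + 121.5·tan48.0° = 135.0 kN/m, FS = 0.96.
Setting FS = 1.28 and solving for T:
1.28·(140.8 − T cos49.2°) = 135.0 + T sin49.2°·tan48.0°
T·(sin49.2°·tan48.0° + 1.28·cos49.2°) = 1.28·140.8 − 135.0
T·(0.7570·1.1106 + 1.28·0.6534) = 180.2 − 135.0 = 45.2
T·1.6771 = 45.2
T = 27.0 kN/m

T = 27 kN/m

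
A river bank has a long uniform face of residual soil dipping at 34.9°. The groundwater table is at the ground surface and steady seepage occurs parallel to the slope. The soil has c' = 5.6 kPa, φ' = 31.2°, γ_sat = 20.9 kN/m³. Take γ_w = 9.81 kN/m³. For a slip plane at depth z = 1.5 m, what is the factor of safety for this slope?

FS = 0.84

With seepage parallel to the slope and the water table at the surface, the effective normal stress on the slip plane uses the buoyant unit weight γ' = γ_sat − γ_w while the driving shear stress uses γ_sat:
FS = [c' + γ' z cos²β tanφ'] / [γ_sat z sinβ cosβ]
γ' = 20.9 − 9.81 = 11.09 kN/m³
Numerator = 5.6 + 11.09·1.5·cos²34.9°·tan31.2° = 5.6 + 11.09·1.5·0.6726·0.6056 = 12.377 kPa
Denominator = 20.9·1.5·sin34.9°·cos34.9° = 20.9·1.5·0.5721·0.8202 = 14.711 kPa
FS = 12.377 / 14.711 = 0.841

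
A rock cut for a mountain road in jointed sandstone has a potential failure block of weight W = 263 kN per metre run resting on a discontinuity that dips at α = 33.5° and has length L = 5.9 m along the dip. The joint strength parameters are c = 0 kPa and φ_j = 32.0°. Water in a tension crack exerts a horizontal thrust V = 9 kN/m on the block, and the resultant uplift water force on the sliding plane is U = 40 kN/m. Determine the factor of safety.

FS = 0.71

Resolving the block weight along and normal to the plane and applying the Mohr–Coulomb strength on the joint:
N' = W cosα − U − V sinα = 263·cos33.5° − 40 − 9·sin33.5° = 174.3 kN/m
Driving force T = W sinα + V cosα = 263·sin33.5° + 9·cos33.5° = 152.7 kN/m
Resisting force R = c·L + N'·tanφ_j = 0·5.9 + 174.3·tan32.0° = 0.0 + 108.9 = 108.9 kN/m
FS = R / T = 108.9 / 152.7 = 0.714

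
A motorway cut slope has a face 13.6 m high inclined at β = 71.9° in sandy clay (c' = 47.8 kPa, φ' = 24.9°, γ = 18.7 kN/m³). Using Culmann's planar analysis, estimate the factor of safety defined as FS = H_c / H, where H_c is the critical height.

FS = 2.04

H_c = (4c'/γ) · sinβ cosφ' / [1 − cos(β − φ')]
    = (4·47.8/18.7) · sin71.9°·cos24.9° / [1 − cos47.0°]
    = 10.225 · 0.8622 / 0.3180 = 27.72 m
FS = H_c / H = 27.72 / 13.6 = 2.038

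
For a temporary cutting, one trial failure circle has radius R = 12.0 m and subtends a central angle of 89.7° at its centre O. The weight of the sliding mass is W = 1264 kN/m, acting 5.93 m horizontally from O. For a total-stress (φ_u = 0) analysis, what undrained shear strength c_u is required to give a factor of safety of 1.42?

c_u = 47.2 kPa

FS = c_u·L_a·R / (W·d), so c_u = FS·W·d / (L_a·R).
Arc length L_a = R·θ = 12.0·(89.7°·π/180) = 12.0·1.5656 = 18.79 m
c_u = 1.42·1264·5.93 / (18.79·12.0) = 10643.6 / 225.44 = 47.21 kPa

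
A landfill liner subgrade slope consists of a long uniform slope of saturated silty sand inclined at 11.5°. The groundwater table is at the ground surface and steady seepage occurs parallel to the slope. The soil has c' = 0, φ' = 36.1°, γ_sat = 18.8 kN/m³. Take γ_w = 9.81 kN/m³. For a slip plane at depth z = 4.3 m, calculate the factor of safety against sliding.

With seepage parallel to the slope and the water table at the surface, the effective normal stress on the slip plane uses the buoyant unit weight γ' = γ_sat − γ_w while the driving shear stress uses γ_sat:
FS = [c' + γ' z cos²β tanφ'] / [γ_sat z sinβ cosβ]
(For c' = 0 this reduces to FS = (γ'/γ_sat)·tanφ'/tanβ.)
γ' = 18.8 − 9.81 = 8.99 kN/m³
Numerator = 0.0 + 8.99·4.3·cos²11.5°·tan36.1° = 0.0 + 8.99·4.3·0.9603·0.7292 = 27.069 kPa
Denominator = 18.8·4.3·sin11.5°·cos11.5° = 18.8·4.3·0.1994·0.9799 = 15.793 kPa
FS = 27.069 / 15.793 = 1.714

FS = 1.71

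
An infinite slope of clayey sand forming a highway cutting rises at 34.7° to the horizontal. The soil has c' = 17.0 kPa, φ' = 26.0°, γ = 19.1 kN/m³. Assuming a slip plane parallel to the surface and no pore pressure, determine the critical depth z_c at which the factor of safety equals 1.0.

z_c = 6.43 m

Setting FS = 1.00 in FS = [c' + γz cos²β tanφ'] / [γz sinβ cosβ] and solving for z:
z = c' / [γ cosβ (FS·sinβ − cosβ·tanφ')]
  = 17.0 / [19.1·cos34.7°·(1.00·sin34.7° − cos34.7°·tan26.0°)]
  = 17.0 / [19.1·0.8221·(1.00·0.5693 − 0.8221·0.4877)]
  = 17.0 / 2.6427 = 6.433 m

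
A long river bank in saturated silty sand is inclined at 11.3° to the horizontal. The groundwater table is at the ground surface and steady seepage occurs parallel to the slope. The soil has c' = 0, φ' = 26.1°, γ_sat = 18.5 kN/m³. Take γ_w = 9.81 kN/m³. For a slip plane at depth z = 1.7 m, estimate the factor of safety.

With seepage parallel to the slope and the water table at the surface, the effective normal stress on the slip plane uses the buoyant unit weight γ' = γ_sat − γ_w while the driving shear stress uses γ_sat:
FS = [c' + γ' z cos²β tanφ'] / [γ_sat z sinβ cosβ]
(For c' = 0 this reduces to FS = (γ'/γ_sat)·tanφ'/tanβ.)
γ' = 18.5 − 9.81 = 8.69 kN/m³
Numerator = 0.0 + 8.69·1.7·cos²11.3°·tan26.1° = 0.0 + 8.69·1.7·0.9616·0.4899 = 6.959 kPa
Denominator = 18.5·1.7·sin11.3°·cos11.3° = 18.5·1.7·0.1959·0.9806 = 6.043 kPa
FS = 6.959 / 6.043 = 1.152

FS = 1.15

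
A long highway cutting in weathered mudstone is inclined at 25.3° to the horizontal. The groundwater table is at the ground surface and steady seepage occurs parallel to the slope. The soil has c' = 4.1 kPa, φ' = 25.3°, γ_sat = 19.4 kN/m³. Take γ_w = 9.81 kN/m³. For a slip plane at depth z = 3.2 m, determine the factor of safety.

FS = 0.67

With seepage parallel to the slope and the water table at the surface, the effective normal stress on the slip plane uses the buoyant unit weight γ' = γ_sat − γ_w while the driving shear stress uses γ_sat:
FS = [c' + γ' z cos²β tanφ'] / [γ_sat z sinβ cosβ]
γ' = 19.4 − 9.81 = 9.59 kN/m³
Numerator = 4.1 + 9.59·3.2·cos²25.3°·tan25.3° = 4.1 + 9.59·3.2·0.8174·0.4727 = 15.957 kPa
Denominator = 19.4·3.2·sin25.3°·cos25.3° = 19.4·3.2·0.4274·0.9041 = 23.986 kPa
FS = 15.957 / 23.986 = 0.665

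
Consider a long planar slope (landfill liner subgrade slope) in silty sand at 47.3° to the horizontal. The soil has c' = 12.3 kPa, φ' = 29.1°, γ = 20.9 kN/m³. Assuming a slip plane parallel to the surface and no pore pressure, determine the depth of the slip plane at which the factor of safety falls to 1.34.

z = 1.43 m

Setting FS = 1.34 in FS = [c' + γz cos²β tanφ'] / [γz sinβ cosβ] and solving for z:
z = c' / [γ cosβ (FS·sinβ − cosβ·tanφ')]
  = 12.3 / [20.9·cos47.3°·(1.34·sin47.3° − cos47.3°·tan29.1°)]
  = 12.3 / [20.9·0.6782·(1.34·0.7349 − 0.6782·0.5566)]
  = 12.3 / 8.6080 = 1.429 m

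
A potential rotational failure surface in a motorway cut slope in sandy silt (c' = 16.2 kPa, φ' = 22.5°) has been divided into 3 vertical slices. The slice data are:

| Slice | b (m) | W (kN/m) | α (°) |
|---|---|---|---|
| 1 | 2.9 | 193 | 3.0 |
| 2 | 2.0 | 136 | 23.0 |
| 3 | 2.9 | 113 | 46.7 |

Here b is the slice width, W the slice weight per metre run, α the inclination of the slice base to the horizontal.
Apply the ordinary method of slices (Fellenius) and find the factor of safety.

FS = 2.16

Ordinary method of slices: FS = Σ[c'·Δl_i + (W_i cosα_i)·tanφ'] / Σ W_i sinα_i, with Δl_i = b_i / cosα_i.
Slice 1: Δl = 2.9/cos3.0° = 2.904 m; N'_1 = 193·cos3.0° = 192.7; c'Δl = 47.04; W sinα = 10.1
Slice 2: Δl = 2.0/cos23.0° = 2.173 m; N'_2 = 136·cos23.0° = 125.2; c'Δl = 35.20; W sinα = 53.1
Slice 3: Δl = 2.9/cos46.7° = 4.229 m; N'_3 = 113·cos46.7° = 77.5; c'Δl = 68.50; W sinα = 82.2
Σc'Δl = 150.7 kN/m; ΣN' = 395.4 kN/m; ΣW sinα = 145.5 kN/m
Resisting = 150.7 + 395.4·tan22.5° = 150.7 + 163.8 = 314.5 kN/m
FS = 314.5 / 145.5 = 2.162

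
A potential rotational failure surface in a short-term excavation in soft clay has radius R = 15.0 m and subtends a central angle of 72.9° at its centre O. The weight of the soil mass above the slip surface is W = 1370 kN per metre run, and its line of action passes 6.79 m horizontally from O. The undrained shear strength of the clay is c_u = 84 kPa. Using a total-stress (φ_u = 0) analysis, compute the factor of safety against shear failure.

FS = 2.59

Taking moments about the centre O, the resisting moment is provided by the undrained shear strength acting along the arc:
Arc length L_a = R·θ = 15.0·(72.9°·π/180) = 15.0·1.2723 = 19.09 m
M_R = c_u·L_a·R = 84·19.09·15.0 = 24047.3 kN·m/m
M_D = W·d = 1370·6.79 = 9302.3 kN·m/m
FS = M_R / M_D = 24047.3 / 9302.3 = 2.585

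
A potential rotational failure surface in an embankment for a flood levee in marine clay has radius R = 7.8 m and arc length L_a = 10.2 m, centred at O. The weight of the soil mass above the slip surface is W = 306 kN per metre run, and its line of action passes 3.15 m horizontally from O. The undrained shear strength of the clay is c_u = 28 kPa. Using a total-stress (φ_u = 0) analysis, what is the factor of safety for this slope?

FS = 2.31

Taking moments about the centre O, the resisting moment is provided by the undrained shear strength acting along the arc:
M_R = c_u·L_a·R = 28·10.20·7.8 = 2227.7 kN·m/m
M_D = W·d = 306·3.15 = 963.9 kN·m/m
FS = M_R / M_D = 2227.7 / 963.9 = 2.311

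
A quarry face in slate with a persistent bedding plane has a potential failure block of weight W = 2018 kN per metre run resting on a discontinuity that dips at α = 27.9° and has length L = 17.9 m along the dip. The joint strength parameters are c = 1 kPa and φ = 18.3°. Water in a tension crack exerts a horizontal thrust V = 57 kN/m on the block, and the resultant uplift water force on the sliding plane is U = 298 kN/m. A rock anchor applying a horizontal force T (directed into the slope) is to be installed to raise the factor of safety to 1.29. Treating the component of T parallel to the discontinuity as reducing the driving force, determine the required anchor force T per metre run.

Resolving forces along and normal to the sliding plane, with the horizontal anchor force T adding T·sinα to the effective normal force and T·cosα acting up the plane against the driving force:
FS = [cL + (W cosα − U − V sinα + T sinα) tanφ] / [W sinα + V cosα − T cosα]
Without the anchor: N' = 1458.8 kN/m, driving T_d = 994.7 kN/m, resisting R = 1·17.9 + 1458.8·tan18.3° = 500.3 kN/m, FS = 0.50.
Setting FS = 1.29 and solving for T:
1.29·(994.7 − T cos27.9°) = 500.3 + T sin27.9°·tan18.3°
T·(sin27.9°·tan18.3° + 1.29·cos27.9°) = 1.29·994.7 − 500.3
T·(0.4679·0.3307 + 1.29·0.8838) = 1283.1 − 500.3 = 782.8
T·1.2948 = 782.8
T = 604.5 kN/m

T = 605 kN/m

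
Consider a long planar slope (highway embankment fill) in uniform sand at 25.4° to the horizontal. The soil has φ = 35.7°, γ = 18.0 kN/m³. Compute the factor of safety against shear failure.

FS = 1.51

For a dry cohesionless infinite slope the factor of safety is FS = tanφ / tanβ.
FS = tan35.7° / tan25.4° = 0.7186 / 0.4748 = 1.513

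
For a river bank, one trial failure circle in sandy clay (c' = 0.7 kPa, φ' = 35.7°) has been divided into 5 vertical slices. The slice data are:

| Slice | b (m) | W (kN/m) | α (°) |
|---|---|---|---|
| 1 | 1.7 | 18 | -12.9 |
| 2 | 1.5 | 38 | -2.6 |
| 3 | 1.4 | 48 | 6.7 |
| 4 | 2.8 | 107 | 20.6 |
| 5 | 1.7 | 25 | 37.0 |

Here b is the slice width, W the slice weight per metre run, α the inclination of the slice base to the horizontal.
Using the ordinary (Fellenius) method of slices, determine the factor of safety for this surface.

FS = 3.18

Ordinary method of slices: FS = Σ[c'·Δl_i + (W_i cosα_i)·tanφ'] / Σ W_i sinα_i, with Δl_i = b_i / cosα_i.
Slice 1: Δl = 1.7/cos(-12.9°) = 1.744 m; N'_1 = 18·cos(-12.9°) = 17.5; c'Δl = 1.22; W sinα = -4.0
Slice 2: Δl = 1.5/cos(-2.6°) = 1.502 m; N'_2 = 38·cos(-2.6°) = 38.0; c'Δl = 1.05; W sinα = -1.7
Slice 3: Δl = 1.4/cos6.7° = 1.410 m; N'_3 = 48·cos6.7° = 47.7; c'Δl = 0.99; W sinα = 5.6
Slice 4: Δl = 2.8/cos20.6° = 2.991 m; N'_4 = 107·cos20.6° = 100.2; c'Δl = 2.09; W sinα = 37.6
Slice 5: Δl = 1.7/cos37.0° = 2.129 m; N'_5 = 25·cos37.0° = 20.0; c'Δl = 1.49; W sinα = 15.0
Σc'Δl = 6.8 kN/m; ΣN' = 223.3 kN/m; ΣW sinα = 52.6 kN/m
Resisting = 6.8 + 223.3·tan35.7° = 6.8 + 160.5 = 167.3 kN/m
FS = 167.3 / 52.6 = 3.184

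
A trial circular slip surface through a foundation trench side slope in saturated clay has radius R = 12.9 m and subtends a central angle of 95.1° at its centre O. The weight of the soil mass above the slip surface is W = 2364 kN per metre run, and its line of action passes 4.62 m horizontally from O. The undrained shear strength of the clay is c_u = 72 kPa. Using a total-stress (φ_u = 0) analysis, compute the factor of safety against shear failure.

Taking moments about the centre O, the resisting moment is provided by the undrained shear strength acting along the arc:
Arc length L_a = R·θ = 12.9·(95.1°·π/180) = 12.9·1.6598 = 21.41 m
M_R = c_u·L_a·R = 72·21.41·12.9 = 19887.0 kN·m/m
M_D = W·d = 2364·4.62 = 10921.7 kN·m/m
FS = M_R / M_D = 19887.0 / 10921.7 = 1.821

FS = 1.82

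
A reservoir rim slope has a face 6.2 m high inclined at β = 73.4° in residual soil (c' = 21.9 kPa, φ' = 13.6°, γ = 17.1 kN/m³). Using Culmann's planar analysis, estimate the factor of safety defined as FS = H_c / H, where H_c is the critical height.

H_c = (4c'/γ) · sinβ cosφ' / [1 − cos(β − φ')]
    = (4·21.9/17.1) · sin73.4°·cos13.6° / [1 − cos59.8°]
    = 5.123 · 0.9315 / 0.4970 = 9.60 m
FS = H_c / H = 9.60 / 6.2 = 1.549

FS = 1.55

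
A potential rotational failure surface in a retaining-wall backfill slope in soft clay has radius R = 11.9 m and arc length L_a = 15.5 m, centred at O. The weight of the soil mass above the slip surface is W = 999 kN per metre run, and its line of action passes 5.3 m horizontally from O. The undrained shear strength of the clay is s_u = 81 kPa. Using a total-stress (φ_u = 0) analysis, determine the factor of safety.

Taking moments about the centre O, the resisting moment is provided by the undrained shear strength acting along the arc:
M_R = s_u·L_a·R = 81·15.50·11.9 = 14940.5 kN·m/m
M_D = W·d = 999·5.3 = 5294.7 kN·m/m
FS = M_R / M_D = 14940.5 / 5294.7 = 2.822

FS = 2.82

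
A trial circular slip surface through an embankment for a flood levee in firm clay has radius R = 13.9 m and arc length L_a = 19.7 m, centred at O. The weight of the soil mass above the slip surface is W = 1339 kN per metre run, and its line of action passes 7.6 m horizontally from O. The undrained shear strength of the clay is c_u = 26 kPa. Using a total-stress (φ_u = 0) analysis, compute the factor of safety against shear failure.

Taking moments about the centre O, the resisting moment is provided by the undrained shear strength acting along the arc:
M_R = c_u·L_a·R = 26·19.70·13.9 = 7119.6 kN·m/m
M_D = W·d = 1339·7.6 = 10176.4 kN·m/m
FS = M_R / M_D = 7119.6 / 10176.4 = 0.700

FS = 0.70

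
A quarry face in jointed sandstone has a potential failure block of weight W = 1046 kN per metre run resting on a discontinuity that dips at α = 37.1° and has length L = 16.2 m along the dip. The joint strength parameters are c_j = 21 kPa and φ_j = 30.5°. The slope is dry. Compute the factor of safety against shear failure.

FS = 1.32

Resolving the block weight along and normal to the plane and applying the Mohr–Coulomb strength on the joint:
N' = W cosα = 1046·cos37.1° = 834.3 kN/m
Driving force T = W sinα = 1046·sin37.1° = 631.0 kN/m
Resisting force R = c_j·L + N'·tanφ_j = 21·16.2 + 834.3·tan30.5° = 340.2 + 491.4 = 831.6 kN/m
FS = R / T = 831.6 / 631.0 = 1.318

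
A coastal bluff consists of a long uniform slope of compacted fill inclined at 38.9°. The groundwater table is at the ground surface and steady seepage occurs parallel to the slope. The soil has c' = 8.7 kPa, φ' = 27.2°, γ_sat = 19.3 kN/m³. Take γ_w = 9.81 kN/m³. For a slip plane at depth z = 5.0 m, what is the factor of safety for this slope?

With seepage parallel to the slope and the water table at the surface, the effective normal stress on the slip plane uses the buoyant unit weight γ' = γ_sat − γ_w while the driving shear stress uses γ_sat:
FS = [c' + γ' z cos²β tanφ'] / [γ_sat z sinβ cosβ]
γ' = 19.3 − 9.81 = 9.49 kN/m³
Numerator = 8.7 + 9.49·5.0·cos²38.9°·tan27.2° = 8.7 + 9.49·5.0·0.6057·0.5139 = 23.470 kPa
Denominator = 19.3·5.0·sin38.9°·cos38.9° = 19.3·5.0·0.6280·0.7782 = 47.160 kPa
FS = 23.470 / 47.160 = 0.498

FS = 0.50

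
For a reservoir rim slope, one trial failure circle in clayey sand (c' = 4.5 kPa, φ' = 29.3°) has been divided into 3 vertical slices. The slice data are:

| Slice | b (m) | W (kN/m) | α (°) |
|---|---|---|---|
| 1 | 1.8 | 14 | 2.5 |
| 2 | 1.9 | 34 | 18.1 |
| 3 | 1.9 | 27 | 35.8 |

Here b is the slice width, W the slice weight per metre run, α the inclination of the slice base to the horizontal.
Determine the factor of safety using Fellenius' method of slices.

FS = 2.44

Ordinary method of slices: FS = Σ[c'·Δl_i + (W_i cosα_i)·tanφ'] / Σ W_i sinα_i, with Δl_i = b_i / cosα_i.
Slice 1: Δl = 1.8/cos2.5° = 1.802 m; N'_1 = 14·cos2.5° = 14.0; c'Δl = 8.11; W sinα = 0.6
Slice 2: Δl = 1.9/cos18.1° = 1.999 m; N'_2 = 34·cos18.1° = 32.3; c'Δl = 9.00; W sinα = 10.6
Slice 3: Δl = 1.9/cos35.8° = 2.343 m; N'_3 = 27·cos35.8° = 21.9; c'Δl = 10.54; W sinα = 15.8
Σc'Δl = 27.6 kN/m; ΣN' = 68.2 kN/m; ΣW sinα = 27.0 kN/m
Resisting = 27.6 + 68.2·tan29.3° = 27.6 + 38.3 = 65.9 kN/m
FS = 65.9 / 27.0 = 2.444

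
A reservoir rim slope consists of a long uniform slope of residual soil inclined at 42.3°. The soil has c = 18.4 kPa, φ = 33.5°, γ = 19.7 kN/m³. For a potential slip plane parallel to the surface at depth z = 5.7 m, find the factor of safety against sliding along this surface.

FS = 1.06

For an infinite slope with a slip plane parallel to the surface (no pore pressure): FS = [c + γz cos²β tanφ] / [γz sinβ cosβ].
γz = 19.7·5.7 = 112.29 kN/m²
Numerator = 18.4 + 112.29·cos²42.3°·tan33.5° = 18.4 + 112.29·0.5471·0.6619 = 59.059 kPa
Denominator = 112.29·sin42.3°·cos42.3° = 112.29·0.6730·0.7396 = 55.896 kPa
FS = 59.059 / 55.896 = 1.057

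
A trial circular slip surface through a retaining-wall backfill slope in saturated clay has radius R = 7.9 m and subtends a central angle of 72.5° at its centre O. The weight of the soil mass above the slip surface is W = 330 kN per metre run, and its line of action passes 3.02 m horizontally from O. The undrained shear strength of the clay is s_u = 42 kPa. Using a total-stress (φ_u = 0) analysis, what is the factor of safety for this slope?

Taking moments about the centre O, the resisting moment is provided by the undrained shear strength acting along the arc:
Arc length L_a = R·θ = 7.9·(72.5°·π/180) = 7.9·1.2654 = 10.00 m
M_R = s_u·L_a·R = 42·10.00·7.9 = 3316.8 kN·m/m
M_D = W·d = 330·3.02 = 996.6 kN·m/m
FS = M_R / M_D = 3316.8 / 996.6 = 3.328

FS = 3.33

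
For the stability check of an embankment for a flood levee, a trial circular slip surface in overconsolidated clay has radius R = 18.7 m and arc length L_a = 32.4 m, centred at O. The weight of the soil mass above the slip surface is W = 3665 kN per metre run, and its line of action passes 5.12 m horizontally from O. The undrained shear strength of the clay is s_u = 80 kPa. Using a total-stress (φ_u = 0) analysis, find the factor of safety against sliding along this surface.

Taking moments about the centre O, the resisting moment is provided by the undrained shear strength acting along the arc:
M_R = s_u·L_a·R = 80·32.40·18.7 = 48470.4 kN·m/m
M_D = W·d = 3665·5.12 = 18764.8 kN·m/m
FS = M_R / M_D = 48470.4 / 18764.8 = 2.583

FS = 2.58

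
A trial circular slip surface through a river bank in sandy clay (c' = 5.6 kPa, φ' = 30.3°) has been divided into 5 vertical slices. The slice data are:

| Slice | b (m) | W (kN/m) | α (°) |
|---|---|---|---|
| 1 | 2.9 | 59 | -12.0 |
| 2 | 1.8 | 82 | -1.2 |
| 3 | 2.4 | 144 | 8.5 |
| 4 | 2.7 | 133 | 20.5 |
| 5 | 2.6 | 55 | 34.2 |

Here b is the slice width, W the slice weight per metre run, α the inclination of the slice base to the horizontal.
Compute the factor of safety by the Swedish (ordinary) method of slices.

Ordinary method of slices: FS = Σ[c'·Δl_i + (W_i cosα_i)·tanφ'] / Σ W_i sinα_i, with Δl_i = b_i / cosα_i.
Slice 1: Δl = 2.9/cos(-12.0°) = 2.965 m; N'_1 = 59·cos(-12.0°) = 57.7; c'Δl = 16.60; W sinα = -12.3
Slice 2: Δl = 1.8/cos(-1.2°) = 1.800 m; N'_2 = 82·cos(-1.2°) = 82.0; c'Δl = 10.08; W sinα = -1.7
Slice 3: Δl = 2.4/cos8.5° = 2.427 m; N'_3 = 144·cos8.5° = 142.4; c'Δl = 13.59; W sinα = 21.3
Slice 4: Δl = 2.7/cos20.5° = 2.883 m; N'_4 = 133·cos20.5° = 124.6; c'Δl = 16.14; W sinα = 46.6
Slice 5: Δl = 2.6/cos34.2° = 3.144 m; N'_5 = 55·cos34.2° = 45.5; c'Δl = 17.60; W sinα = 30.9
Σc'Δl = 74.0 kN/m; ΣN' = 452.2 kN/m; ΣW sinα = 84.8 kN/m
Resisting = 74.0 + 452.2·tan30.3° = 74.0 + 264.2 = 338.3 kN/m
FS = 338.3 / 84.8 = 3.989

FS = 3.99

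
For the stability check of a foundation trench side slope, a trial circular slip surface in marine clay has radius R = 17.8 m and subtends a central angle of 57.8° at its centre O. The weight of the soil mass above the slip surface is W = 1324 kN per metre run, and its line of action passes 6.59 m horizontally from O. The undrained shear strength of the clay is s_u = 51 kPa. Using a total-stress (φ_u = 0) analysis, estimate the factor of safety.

FS = 1.87

Taking moments about the centre O, the resisting moment is provided by the undrained shear strength acting along the arc:
Arc length L_a = R·θ = 17.8·(57.8°·π/180) = 17.8·1.0088 = 17.96 m
M_R = s_u·L_a·R = 51·17.96·17.8 = 16301.0 kN·m/m
M_D = W·d = 1324·6.59 = 8725.2 kN·m/m
FS = M_R / M_D = 16301.0 / 8725.2 = 1.868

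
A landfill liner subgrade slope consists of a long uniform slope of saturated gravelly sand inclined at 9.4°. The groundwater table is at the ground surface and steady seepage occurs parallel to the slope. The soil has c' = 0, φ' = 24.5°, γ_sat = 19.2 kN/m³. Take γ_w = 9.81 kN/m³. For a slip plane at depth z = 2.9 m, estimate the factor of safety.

With seepage parallel to the slope and the water table at the surface, the effective normal stress on the slip plane uses the buoyant unit weight γ' = γ_sat − γ_w while the driving shear stress uses γ_sat:
FS = [c' + γ' z cos²β tanφ'] / [γ_sat z sinβ cosβ]
(For c' = 0 this reduces to FS = (γ'/γ_sat)·tanφ'/tanβ.)
γ' = 19.2 − 9.81 = 9.39 kN/m³
Numerator = 0.0 + 9.39·2.9·cos²9.4°·tan24.5° = 0.0 + 9.39·2.9·0.9733·0.4557 = 12.079 kPa
Denominator = 19.2·2.9·sin9.4°·cos9.4° = 19.2·2.9·0.1633·0.9866 = 8.972 kPa
FS = 12.079 / 8.972 = 1.346

FS = 1.35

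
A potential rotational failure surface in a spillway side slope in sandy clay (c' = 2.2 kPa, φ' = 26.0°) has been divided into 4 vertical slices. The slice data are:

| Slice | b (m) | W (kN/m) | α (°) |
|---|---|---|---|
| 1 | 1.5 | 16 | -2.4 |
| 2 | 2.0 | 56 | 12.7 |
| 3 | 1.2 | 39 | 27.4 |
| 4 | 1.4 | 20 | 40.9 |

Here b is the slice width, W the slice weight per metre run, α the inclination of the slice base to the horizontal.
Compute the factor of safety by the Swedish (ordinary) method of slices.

Ordinary method of slices: FS = Σ[c'·Δl_i + (W_i cosα_i)·tanφ'] / Σ W_i sinα_i, with Δl_i = b_i / cosα_i.
Slice 1: Δl = 1.5/cos(-2.4°) = 1.501 m; N'_1 = 16·cos(-2.4°) = 16.0; c'Δl = 3.30; W sinα = -0.7
Slice 2: Δl = 2.0/cos12.7° = 2.050 m; N'_2 = 56·cos12.7° = 54.6; c'Δl = 4.51; W sinα = 12.3
Slice 3: Δl = 1.2/cos27.4° = 1.352 m; N'_3 = 39·cos27.4° = 34.6; c'Δl = 2.97; W sinα = 17.9
Slice 4: Δl = 1.4/cos40.9° = 1.852 m; N'_4 = 20·cos40.9° = 15.1; c'Δl = 4.07; W sinα = 13.1
Σc'Δl = 14.9 kN/m; ΣN' = 120.4 kN/m; ΣW sinα = 42.7 kN/m
Resisting = 14.9 + 120.4·tan26.0° = 14.9 + 58.7 = 73.6 kN/m
FS = 73.6 / 42.7 = 1.723

FS = 1.72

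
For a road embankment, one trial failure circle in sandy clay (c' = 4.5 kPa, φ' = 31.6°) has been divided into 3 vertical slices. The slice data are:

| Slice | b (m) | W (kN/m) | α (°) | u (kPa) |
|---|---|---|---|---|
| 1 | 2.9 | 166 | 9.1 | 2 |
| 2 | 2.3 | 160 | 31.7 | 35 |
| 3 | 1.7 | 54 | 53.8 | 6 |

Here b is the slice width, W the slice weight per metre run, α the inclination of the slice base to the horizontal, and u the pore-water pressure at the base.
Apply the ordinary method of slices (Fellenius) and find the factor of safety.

FS = 1.11

Ordinary method of slices: FS = Σ[c'·Δl_i + (W_i cosα_i − u_i·Δl_i)·tanφ'] / Σ W_i sinα_i, with Δl_i = b_i / cosα_i.
Slice 1: Δl = 2.9/cos9.1° = 2.937 m; N'_1 = 166·cos9.1° − 2·2.937 = 158.0; c'Δl = 13.22; W sinα = 26.3
Slice 2: Δl = 2.3/cos31.7° = 2.703 m; N'_2 = 160·cos31.7° − 35·2.703 = 41.5; c'Δl = 12.16; W sinα = 84.1
Slice 3: Δl = 1.7/cos53.8° = 2.878 m; N'_3 = 54·cos53.8° − 6·2.878 = 14.6; c'Δl = 12.95; W sinα = 43.6
Σc'Δl = 38.3 kN/m; ΣN' = 214.2 kN/m; ΣW sinα = 153.9 kN/m
Resisting = 38.3 + 214.2·tan31.6° = 38.3 + 131.8 = 170.1 kN/m
FS = 170.1 / 153.9 = 1.105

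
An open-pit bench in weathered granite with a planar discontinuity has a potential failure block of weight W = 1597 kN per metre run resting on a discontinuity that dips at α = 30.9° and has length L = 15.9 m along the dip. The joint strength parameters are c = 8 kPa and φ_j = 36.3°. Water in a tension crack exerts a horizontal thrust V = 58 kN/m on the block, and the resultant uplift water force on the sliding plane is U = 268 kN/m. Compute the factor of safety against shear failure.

FS = 1.05

Resolving the block weight along and normal to the plane and applying the Mohr–Coulomb strength on the joint:
N' = W cosα − U − V sinα = 1597·cos30.9° − 268 − 58·sin30.9° = 1072.5 kN/m
Driving force T = W sinα + V cosα = 1597·sin30.9° + 58·cos30.9° = 869.9 kN/m
Resisting force R = c·L + N'·tanφ_j = 8·15.9 + 1072.5·tan36.3° = 127.2 + 787.9 = 915.1 kN/m
FS = R / T = 915.1 / 869.9 = 1.052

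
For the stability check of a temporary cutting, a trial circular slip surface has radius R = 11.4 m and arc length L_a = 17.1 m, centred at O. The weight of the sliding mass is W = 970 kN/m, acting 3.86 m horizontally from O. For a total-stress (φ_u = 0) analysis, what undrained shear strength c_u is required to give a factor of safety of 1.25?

c_u = 24.0 kPa

FS = c_u·L_a·R / (W·d), so c_u = FS·W·d / (L_a·R).
c_u = 1.25·970·3.86 / (17.10·11.4) = 4680.2 / 194.94 = 24.01 kPa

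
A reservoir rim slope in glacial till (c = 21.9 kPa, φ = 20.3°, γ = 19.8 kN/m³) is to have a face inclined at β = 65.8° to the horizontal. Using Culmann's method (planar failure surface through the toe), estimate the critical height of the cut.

H_c = 12.65 m

Culmann's analysis gives the critical failure plane at α_cr = (β + φ)/2 = (65.8 + 20.3)/2 = 43.0°, and the critical height
H_c = (4c/γ) · sinβ cosφ / [1 − cos(β − φ)]
    = (4·21.9/19.8) · sin65.8°·cos20.3° / [1 − cos(45.5°)]
    = 4.424 · 0.9121·0.9379 / [1 − 0.7009]
    = 4.424 · 0.8555 / 0.2991
    = 12.65 m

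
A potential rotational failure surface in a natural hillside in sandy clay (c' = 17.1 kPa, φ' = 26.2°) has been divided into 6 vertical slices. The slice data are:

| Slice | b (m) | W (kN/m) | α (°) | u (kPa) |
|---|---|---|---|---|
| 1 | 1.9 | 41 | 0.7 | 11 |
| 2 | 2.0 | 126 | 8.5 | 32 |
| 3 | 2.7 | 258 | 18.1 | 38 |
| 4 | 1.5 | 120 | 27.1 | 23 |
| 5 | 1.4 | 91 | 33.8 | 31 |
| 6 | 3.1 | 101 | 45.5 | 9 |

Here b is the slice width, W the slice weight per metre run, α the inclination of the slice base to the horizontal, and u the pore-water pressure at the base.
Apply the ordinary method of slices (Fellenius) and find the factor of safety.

Ordinary method of slices: FS = Σ[c'·Δl_i + (W_i cosα_i − u_i·Δl_i)·tanφ'] / Σ W_i sinα_i, with Δl_i = b_i / cosα_i.
Slice 1: Δl = 1.9/cos0.7° = 1.900 m; N'_1 = 41·cos0.7° − 11·1.900 = 20.1; c'Δl = 32.49; W sinα = 0.5
Slice 2: Δl = 2.0/cos8.5° = 2.022 m; N'_2 = 126·cos8.5° − 32·2.022 = 59.9; c'Δl = 34.58; W sinα = 18.6
Slice 3: Δl = 2.7/cos18.1° = 2.841 m; N'_3 = 258·cos18.1° − 38·2.841 = 137.3; c'Δl = 48.57; W sinα = 80.2
Slice 4: Δl = 1.5/cos27.1° = 1.685 m; N'_4 = 120·cos27.1° − 23·1.685 = 68.1; c'Δl = 28.81; W sinα = 54.7
Slice 5: Δl = 1.4/cos33.8° = 1.685 m; N'_5 = 91·cos33.8° − 31·1.685 = 23.4; c'Δl = 28.81; W sinα = 50.6
Slice 6: Δl = 3.1/cos45.5° = 4.423 m; N'_6 = 101·cos45.5° − 9·4.423 = 31.0; c'Δl = 75.63; W sinα = 72.0
Σc'Δl = 248.9 kN/m; ΣN' = 339.7 kN/m; ΣW sinα = 276.6 kN/m
Resisting = 248.9 + 339.7·tan26.2° = 248.9 + 167.2 = 416.1 kN/m
FS = 416.1 / 276.6 = 1.504

FS = 1.50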